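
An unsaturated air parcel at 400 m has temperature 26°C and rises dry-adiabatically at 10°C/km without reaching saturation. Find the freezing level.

3000 m

Height above start = (26 − 0) / 10 = 2.6 km
Altitude = 400 m + 2600 m = 3000 m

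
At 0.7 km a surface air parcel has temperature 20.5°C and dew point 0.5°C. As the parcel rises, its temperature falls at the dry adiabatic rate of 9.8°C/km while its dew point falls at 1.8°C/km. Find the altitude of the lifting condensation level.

3.2 km

T and T_d converge at 9.8 − 1.8 = 8°C per km
Height above start = (20.5 − 0.5) / 8 = 2.5 km
LCL altitude = 700 m + 2500 m = 3200 m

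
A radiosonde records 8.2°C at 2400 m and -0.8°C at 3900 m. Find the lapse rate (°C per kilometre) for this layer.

Γ = −ΔT/Δz = (8.2 − (-0.8)) / (3900 − 2400) m
  = 9°C / 1.5 km = 6°C/km

6°C/km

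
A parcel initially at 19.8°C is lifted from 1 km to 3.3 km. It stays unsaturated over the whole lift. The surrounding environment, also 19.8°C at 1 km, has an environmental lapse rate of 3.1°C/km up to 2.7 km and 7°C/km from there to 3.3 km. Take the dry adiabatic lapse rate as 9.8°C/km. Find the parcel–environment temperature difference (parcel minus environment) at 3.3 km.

Parcel:
  From 1000 m to 3300 m (dry): cools by 9.8 × 2.3 = 22.54°C, giving -2.74°C.
Environment:
  From 1000 m to 2700 m (environment, lower layer): cools by 3.1 × 1.7 = 5.27°C, giving 14.53°C.
  From 2700 m to 3300 m (environment, upper layer): cools by 7 × 0.6 = 4.2°C, giving 10.33°C.
T_parcel − T_env = -2.74 − 10.33 = -13.07°C

-13.07°C (parcel cooler than environment)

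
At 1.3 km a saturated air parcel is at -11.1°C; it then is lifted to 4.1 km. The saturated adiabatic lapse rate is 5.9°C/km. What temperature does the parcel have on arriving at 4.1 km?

1300 → 4100 m (saturated adiabatic, 5.9°C/km): ΔT = -5.9 × 2.8 = -16.52°C → T = -27.62°C

-27.62°C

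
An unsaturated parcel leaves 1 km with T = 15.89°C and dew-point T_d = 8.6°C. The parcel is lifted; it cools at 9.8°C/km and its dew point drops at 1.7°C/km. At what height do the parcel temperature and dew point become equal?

1.9 km

T and T_d converge at 9.8 − 1.7 = 8.1°C per km
Height above start = (15.89 − 8.6) / 8.1 = 0.9 km
LCL altitude = 1000 m + 900 m = 1900 m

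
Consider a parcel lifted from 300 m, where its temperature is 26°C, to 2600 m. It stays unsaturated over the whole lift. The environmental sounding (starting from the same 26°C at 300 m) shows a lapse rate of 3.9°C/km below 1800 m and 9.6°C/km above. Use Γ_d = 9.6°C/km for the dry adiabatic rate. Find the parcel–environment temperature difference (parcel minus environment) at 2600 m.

-8.55°C (parcel cooler than environment)

Parcel:
  300 → 2600 m (dry, 9.6°C/km): ΔT = -9.6 × 2.3 = -22.08°C → T = 3.92°C
Environment:
  300 → 1800 m (environment, lower layer, 3.9°C/km): ΔT = -3.9 × 1.5 = -5.85°C → T = 20.15°C
  1800 → 2600 m (environment, upper layer, 9.6°C/km): ΔT = -9.6 × 0.8 = -7.68°C → T = 12.47°C
T_parcel − T_env = 3.92 − 12.47 = -8.55°C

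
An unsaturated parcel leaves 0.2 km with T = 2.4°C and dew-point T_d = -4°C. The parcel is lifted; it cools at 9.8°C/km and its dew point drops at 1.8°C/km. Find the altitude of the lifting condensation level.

1 km

T and T_d converge at 9.8 − 1.8 = 8°C per km
Height above start = (2.4 − (-4)) / 8 = 0.8 km
LCL altitude = 200 m + 800 m = 1000 m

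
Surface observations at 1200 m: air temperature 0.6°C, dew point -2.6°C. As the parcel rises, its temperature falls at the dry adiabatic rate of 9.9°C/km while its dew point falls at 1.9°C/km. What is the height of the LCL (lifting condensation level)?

T and T_d converge at 9.9 − 1.9 = 8°C per km
Height above start = (0.6 − (-2.6)) / 8 = 0.4 km
LCL altitude = 1200 m + 400 m = 1600 m

1600 m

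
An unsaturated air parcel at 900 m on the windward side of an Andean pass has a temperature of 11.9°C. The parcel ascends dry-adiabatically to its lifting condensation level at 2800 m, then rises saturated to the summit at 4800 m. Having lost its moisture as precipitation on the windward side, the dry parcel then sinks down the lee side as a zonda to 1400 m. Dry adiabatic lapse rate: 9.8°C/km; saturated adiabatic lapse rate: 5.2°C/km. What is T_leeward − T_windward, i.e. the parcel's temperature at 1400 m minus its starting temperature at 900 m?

900–2800 m, dry: Δz = 1.9 km ⇒ ΔT = -18.62°C; T = -6.72°C
2800–4800 m, saturated: Δz = 2 km ⇒ ΔT = -10.4°C; T = -17.12°C
4800–1400 m, dry descent: Δz = 3.4 km ⇒ ΔT = +33.32°C; T = 16.2°C
Net change vs windward start: 16.2 − 11.9 = +4.3°C

+4.3°C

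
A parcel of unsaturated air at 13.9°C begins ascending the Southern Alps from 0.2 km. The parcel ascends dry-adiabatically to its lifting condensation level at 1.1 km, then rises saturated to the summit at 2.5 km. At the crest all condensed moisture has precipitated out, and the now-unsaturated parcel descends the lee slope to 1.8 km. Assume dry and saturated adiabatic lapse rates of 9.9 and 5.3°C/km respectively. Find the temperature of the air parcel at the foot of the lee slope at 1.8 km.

200 → 1100 m (dry, 9.9°C/km): ΔT = -9.9 × 0.9 = -8.91°C → T = 4.99°C
1100 → 2500 m (saturated, 5.3°C/km): ΔT = -5.3 × 1.4 = -7.42°C → T = -2.43°C
2500 → 1800 m (dry descent, 9.9°C/km): ΔT = +9.9 × 0.7 = +6.93°C → T = 4.5°C

4.5°C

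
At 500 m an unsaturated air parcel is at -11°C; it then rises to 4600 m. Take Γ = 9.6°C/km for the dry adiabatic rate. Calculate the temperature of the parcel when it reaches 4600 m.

500–4600 m, dry adiabatic: Δz = 4.1 km ⇒ ΔT = -39.36°C; T = -50.36°C

-50.36°C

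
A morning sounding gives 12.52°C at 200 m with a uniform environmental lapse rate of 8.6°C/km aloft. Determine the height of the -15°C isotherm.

3400 m

Height above start = (12.52 − (-15)) / 8.6 = 3.2 km
Altitude = 200 m + 3200 m = 3400 m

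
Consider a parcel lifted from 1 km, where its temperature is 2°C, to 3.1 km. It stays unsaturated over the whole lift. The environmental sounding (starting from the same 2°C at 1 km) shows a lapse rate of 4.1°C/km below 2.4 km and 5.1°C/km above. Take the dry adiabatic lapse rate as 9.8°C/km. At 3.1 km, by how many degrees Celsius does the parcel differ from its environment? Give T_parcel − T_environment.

Parcel:
  Dry to 3100 m: -9.8 × 2.1 km = -20.58°C, so T = -18.58°C.
Environment:
  Environment, lower layer to 2400 m: -4.1 × 1.4 km = -5.74°C, so T = -3.74°C.
  Environment, upper layer to 3100 m: -5.1 × 0.7 km = -3.57°C, so T = -7.31°C.
T_parcel − T_env = -18.58 − (-7.31) = -11.27°C

-11.27°C (parcel cooler than environment)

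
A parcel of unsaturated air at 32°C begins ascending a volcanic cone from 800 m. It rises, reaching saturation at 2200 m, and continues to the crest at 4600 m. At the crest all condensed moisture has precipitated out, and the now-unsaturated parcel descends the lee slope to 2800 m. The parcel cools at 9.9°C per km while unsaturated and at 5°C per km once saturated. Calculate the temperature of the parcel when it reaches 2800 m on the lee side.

23.96°C

800–2200 m, dry: Δz = 1.4 km ⇒ ΔT = -13.86°C; T = 18.14°C
2200–4600 m, saturated: Δz = 2.4 km ⇒ ΔT = -12°C; T = 6.14°C
4600–2800 m, dry descent: Δz = 1.8 km ⇒ ΔT = +17.82°C; T = 23.96°C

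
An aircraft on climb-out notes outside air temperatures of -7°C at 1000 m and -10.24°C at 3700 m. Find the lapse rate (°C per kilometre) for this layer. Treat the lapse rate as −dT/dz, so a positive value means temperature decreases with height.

1.2°C/km

Γ = −ΔT/Δz = (-7 − (-10.24)) / (3700 − 1000) m
  = 3.24°C / 2.7 km = 1.2°C/km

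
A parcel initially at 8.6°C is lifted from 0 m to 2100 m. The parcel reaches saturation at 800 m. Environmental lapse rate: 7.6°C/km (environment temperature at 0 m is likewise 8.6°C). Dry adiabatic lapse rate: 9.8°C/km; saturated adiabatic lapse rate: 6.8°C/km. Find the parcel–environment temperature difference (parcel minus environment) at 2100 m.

-0.72°C (parcel cooler than environment)

Parcel:
  0–800 m, dry: Δz = 0.8 km ⇒ ΔT = -7.84°C; T = 0.76°C
  800–2100 m, saturated: Δz = 1.3 km ⇒ ΔT = -8.84°C; T = -8.08°C
Environment:
  0–2100 m, environment: Δz = 2.1 km ⇒ ΔT = -15.96°C; T = -7.36°C
T_parcel − T_env = -8.08 − (-7.36) = -0.72°C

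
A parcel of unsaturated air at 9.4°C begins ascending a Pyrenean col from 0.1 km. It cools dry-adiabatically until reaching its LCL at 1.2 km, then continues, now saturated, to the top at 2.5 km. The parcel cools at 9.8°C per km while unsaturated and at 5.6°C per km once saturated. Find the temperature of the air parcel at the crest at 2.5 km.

From 100 m to 1200 m (dry): cools by 9.8 × 1.1 = 10.78°C, giving -1.38°C.
From 1200 m to 2500 m (saturated): cools by 5.6 × 1.3 = 7.28°C, giving -8.66°C.

-8.66°C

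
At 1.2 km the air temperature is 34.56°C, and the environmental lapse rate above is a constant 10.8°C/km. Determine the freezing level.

4.4 km

Height above start = (34.56 − 0) / 10.8 = 3.2 km
Altitude = 1200 m + 3200 m = 4400 m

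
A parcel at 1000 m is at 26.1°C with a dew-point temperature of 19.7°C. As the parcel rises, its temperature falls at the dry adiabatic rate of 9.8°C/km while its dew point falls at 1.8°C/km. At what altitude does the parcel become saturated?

T and T_d converge at 9.8 − 1.8 = 8°C per km
Height above start = (26.1 − 19.7) / 8 = 0.8 km
LCL altitude = 1000 m + 800 m = 1800 m

1800 m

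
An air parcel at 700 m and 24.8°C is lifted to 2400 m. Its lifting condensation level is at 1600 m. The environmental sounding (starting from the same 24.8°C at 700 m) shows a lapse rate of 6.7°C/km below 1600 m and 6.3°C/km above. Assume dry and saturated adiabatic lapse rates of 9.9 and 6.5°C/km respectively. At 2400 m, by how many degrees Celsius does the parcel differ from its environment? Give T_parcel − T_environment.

Parcel:
  From 700 m to 1600 m (dry): cools by 9.9 × 0.9 = 8.91°C, giving 15.89°C.
  From 1600 m to 2400 m (saturated): cools by 6.5 × 0.8 = 5.2°C, giving 10.69°C.
Environment:
  From 700 m to 1600 m (environment, lower layer): cools by 6.7 × 0.9 = 6.03°C, giving 18.77°C.
  From 1600 m to 2400 m (environment, upper layer): cools by 6.3 × 0.8 = 5.04°C, giving 13.73°C.
T_parcel − T_env = 10.69 − 13.73 = -3.04°C

-3.04°C (parcel cooler than environment)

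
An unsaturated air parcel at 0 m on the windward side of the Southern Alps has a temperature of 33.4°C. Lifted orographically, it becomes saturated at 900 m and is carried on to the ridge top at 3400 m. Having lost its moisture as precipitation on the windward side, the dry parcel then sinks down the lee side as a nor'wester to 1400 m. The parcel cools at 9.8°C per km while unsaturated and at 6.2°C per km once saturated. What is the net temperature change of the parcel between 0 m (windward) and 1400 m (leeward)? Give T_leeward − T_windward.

0–900 m, dry: Δz = 0.9 km ⇒ ΔT = -8.82°C; T = 24.58°C
900–3400 m, saturated: Δz = 2.5 km ⇒ ΔT = -15.5°C; T = 9.08°C
3400–1400 m, dry descent: Δz = 2 km ⇒ ΔT = +19.6°C; T = 28.68°C
Net change vs windward start: 28.68 − 33.4 = -4.72°C

-4.72°C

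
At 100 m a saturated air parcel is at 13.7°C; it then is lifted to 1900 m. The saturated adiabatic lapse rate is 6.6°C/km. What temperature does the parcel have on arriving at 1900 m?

From 100 m to 1900 m (saturated adiabatic): cools by 6.6 × 1.8 = 11.88°C, giving 1.82°C.

1.82°C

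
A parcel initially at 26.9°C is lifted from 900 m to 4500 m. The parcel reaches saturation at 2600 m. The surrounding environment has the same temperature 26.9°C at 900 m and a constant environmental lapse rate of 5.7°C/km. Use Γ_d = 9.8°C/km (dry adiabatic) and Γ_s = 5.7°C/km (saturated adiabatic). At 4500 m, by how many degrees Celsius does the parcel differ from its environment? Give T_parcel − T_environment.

-6.97°C (parcel cooler than environment)

Parcel:
  From 900 m to 2600 m (dry): cools by 9.8 × 1.7 = 16.66°C, giving 10.24°C.
  From 2600 m to 4500 m (saturated): cools by 5.7 × 1.9 = 10.83°C, giving -0.59°C.
Environment:
  From 900 m to 4500 m (environment): cools by 5.7 × 3.6 = 20.52°C, giving 6.38°C.
T_parcel − T_env = -0.59 − 6.38 = -6.97°C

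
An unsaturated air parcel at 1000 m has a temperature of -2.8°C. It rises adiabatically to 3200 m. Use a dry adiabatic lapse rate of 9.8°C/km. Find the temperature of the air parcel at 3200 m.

1000 → 3200 m (dry adiabatic, 9.8°C/km): ΔT = -9.8 × 2.2 = -21.56°C → T = -24.36°C

-24.36°C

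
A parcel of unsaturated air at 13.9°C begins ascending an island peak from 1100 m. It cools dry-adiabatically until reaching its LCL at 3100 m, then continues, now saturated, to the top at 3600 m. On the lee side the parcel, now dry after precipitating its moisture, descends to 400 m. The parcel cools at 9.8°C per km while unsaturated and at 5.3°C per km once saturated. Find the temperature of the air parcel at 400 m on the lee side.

From 1100 m to 3100 m (dry): cools by 9.8 × 2 = 19.6°C, giving -5.7°C.
From 3100 m to 3600 m (saturated): cools by 5.3 × 0.5 = 2.65°C, giving -8.35°C.
From 3600 m to 400 m (dry descent): warms by 9.8 × 3.2 = 31.36°C, giving 23.01°C.

23.01°C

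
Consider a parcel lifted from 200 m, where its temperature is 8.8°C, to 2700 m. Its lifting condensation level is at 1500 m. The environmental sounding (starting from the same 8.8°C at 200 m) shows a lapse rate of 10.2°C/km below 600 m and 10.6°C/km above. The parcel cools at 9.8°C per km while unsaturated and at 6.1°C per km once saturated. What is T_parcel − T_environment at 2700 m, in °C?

+6.28°C (parcel warmer than environment)

Parcel:
  Dry to 1500 m: -9.8 × 1.3 km = -12.74°C, so T = -3.94°C.
  Saturated to 2700 m: -6.1 × 1.2 km = -7.32°C, so T = -11.26°C.
Environment:
  Environment, lower layer to 600 m: -10.2 × 0.4 km = -4.08°C, so T = 4.72°C.
  Environment, upper layer to 2700 m: -10.6 × 2.1 km = -22.26°C, so T = -17.54°C.
T_parcel − T_env = -11.26 − (-17.54) = +6.28°C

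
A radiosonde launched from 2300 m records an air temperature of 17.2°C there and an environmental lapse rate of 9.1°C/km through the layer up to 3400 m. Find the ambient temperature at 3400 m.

2300–3400 m, environmental: Δz = 1.1 km ⇒ ΔT = -10.01°C; T = 7.19°C

7.19°C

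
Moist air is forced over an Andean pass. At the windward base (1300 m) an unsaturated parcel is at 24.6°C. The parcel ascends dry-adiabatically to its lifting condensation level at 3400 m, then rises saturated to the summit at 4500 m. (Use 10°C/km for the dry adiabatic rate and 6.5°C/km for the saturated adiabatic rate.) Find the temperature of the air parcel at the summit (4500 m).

-3.55°C

1300–3400 m, dry: Δz = 2.1 km ⇒ ΔT = -21°C; T = 3.6°C
3400–4500 m, saturated: Δz = 1.1 km ⇒ ΔT = -7.15°C; T = -3.55°C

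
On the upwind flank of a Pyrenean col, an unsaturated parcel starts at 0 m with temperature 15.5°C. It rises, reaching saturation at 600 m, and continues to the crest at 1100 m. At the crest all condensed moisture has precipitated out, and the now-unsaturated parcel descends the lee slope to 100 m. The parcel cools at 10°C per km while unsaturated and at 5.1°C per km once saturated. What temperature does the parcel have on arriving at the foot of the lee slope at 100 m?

0–600 m, dry: Δz = 0.6 km ⇒ ΔT = -6°C; T = 9.5°C
600–1100 m, saturated: Δz = 0.5 km ⇒ ΔT = -2.55°C; T = 6.95°C
1100–100 m, dry descent: Δz = 1 km ⇒ ΔT = +10°C; T = 16.95°C

16.95°C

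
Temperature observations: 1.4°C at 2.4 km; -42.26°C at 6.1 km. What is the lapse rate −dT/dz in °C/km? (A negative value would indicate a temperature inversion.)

Γ = −ΔT/Δz = (1.4 − (-42.26)) / (6100 − 2400) m
  = 43.66°C / 3.7 km = 11.8°C/km

11.8°C/km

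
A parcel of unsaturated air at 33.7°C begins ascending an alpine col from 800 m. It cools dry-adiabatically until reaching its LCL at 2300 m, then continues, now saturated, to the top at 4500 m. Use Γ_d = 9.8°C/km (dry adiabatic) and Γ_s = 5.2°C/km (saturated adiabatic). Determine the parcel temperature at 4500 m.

7.56°C

Dry to 2300 m: -9.8 × 1.5 km = -14.7°C, so T = 19°C.
Saturated to 4500 m: -5.2 × 2.2 km = -11.44°C, so T = 7.56°C.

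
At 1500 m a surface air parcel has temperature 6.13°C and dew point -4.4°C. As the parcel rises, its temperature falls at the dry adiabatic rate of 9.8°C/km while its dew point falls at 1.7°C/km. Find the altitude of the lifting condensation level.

2800 m

T and T_d converge at 9.8 − 1.7 = 8.1°C per km
Height above start = (6.13 − (-4.4)) / 8.1 = 1.3 km
LCL altitude = 1500 m + 1300 m = 2800 m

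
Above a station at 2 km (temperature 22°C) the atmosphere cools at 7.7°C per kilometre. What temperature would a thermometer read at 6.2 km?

-10.34°C

From 2000 m to 6200 m (environmental): cools by 7.7 × 4.2 = 32.34°C, giving -10.34°C.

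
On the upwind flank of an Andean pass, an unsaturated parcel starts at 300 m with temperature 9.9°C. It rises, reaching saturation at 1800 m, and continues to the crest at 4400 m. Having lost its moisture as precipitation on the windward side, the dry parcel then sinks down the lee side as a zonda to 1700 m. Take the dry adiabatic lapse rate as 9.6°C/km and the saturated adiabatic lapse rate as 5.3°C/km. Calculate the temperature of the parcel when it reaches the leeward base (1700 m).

7.64°C

300 → 1800 m (dry, 9.6°C/km): ΔT = -9.6 × 1.5 = -14.4°C → T = -4.5°C
1800 → 4400 m (saturated, 5.3°C/km): ΔT = -5.3 × 2.6 = -13.78°C → T = -18.28°C
4400 → 1700 m (dry descent, 9.6°C/km): ΔT = +9.6 × 2.7 = +25.92°C → T = 7.64°C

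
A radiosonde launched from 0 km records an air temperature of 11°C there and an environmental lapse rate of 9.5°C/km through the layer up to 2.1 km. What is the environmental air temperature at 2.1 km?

-8.95°C

0–2100 m, environmental: Δz = 2.1 km ⇒ ΔT = -19.95°C; T = -8.95°C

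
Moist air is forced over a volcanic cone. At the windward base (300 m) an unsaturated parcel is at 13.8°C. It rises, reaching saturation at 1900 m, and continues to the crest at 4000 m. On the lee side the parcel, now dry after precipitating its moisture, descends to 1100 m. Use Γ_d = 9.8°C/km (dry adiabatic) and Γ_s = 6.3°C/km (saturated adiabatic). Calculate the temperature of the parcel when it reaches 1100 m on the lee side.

13.31°C

300–1900 m, dry: Δz = 1.6 km ⇒ ΔT = -15.68°C; T = -1.88°C
1900–4000 m, saturated: Δz = 2.1 km ⇒ ΔT = -13.23°C; T = -15.11°C
4000–1100 m, dry descent: Δz = 2.9 km ⇒ ΔT = +28.42°C; T = 13.31°C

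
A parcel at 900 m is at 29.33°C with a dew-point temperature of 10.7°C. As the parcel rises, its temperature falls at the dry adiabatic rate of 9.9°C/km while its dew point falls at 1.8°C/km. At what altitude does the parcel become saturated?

T and T_d converge at 9.9 − 1.8 = 8.1°C per km
Height above start = (29.33 − 10.7) / 8.1 = 2.3 km
LCL altitude = 900 m + 2300 m = 3200 m

3200 m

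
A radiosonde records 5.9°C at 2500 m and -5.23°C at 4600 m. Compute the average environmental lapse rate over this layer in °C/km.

5.3°C/km

Γ = −ΔT/Δz = (5.9 − (-5.23)) / (4600 − 2500) m
  = 11.13°C / 2.1 km = 5.3°C/km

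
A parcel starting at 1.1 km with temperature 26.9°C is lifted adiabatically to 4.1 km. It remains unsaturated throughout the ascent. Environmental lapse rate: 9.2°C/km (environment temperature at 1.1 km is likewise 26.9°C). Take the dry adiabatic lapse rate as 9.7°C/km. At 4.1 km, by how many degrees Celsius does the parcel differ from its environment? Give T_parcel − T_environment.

-1.5°C (parcel cooler than environment)

Parcel:
  From 1100 m to 4100 m (dry): cools by 9.7 × 3 = 29.1°C, giving -2.2°C.
Environment:
  From 1100 m to 4100 m (environment): cools by 9.2 × 3 = 27.6°C, giving -0.7°C.
T_parcel − T_env = -2.2 − (-0.7) = -1.5°C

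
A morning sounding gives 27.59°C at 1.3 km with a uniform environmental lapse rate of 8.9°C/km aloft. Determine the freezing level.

4.4 km

Height above start = (27.59 − 0) / 8.9 = 3.1 km
Altitude = 1300 m + 3100 m = 4400 m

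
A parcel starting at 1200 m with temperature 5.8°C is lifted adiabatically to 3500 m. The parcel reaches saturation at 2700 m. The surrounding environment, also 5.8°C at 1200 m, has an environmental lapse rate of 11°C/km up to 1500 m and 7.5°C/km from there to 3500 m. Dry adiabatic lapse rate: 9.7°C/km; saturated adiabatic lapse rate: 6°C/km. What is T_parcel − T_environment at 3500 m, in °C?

-1.05°C (parcel cooler than environment)

Parcel:
  From 1200 m to 2700 m (dry): cools by 9.7 × 1.5 = 14.55°C, giving -8.75°C.
  From 2700 m to 3500 m (saturated): cools by 6 × 0.8 = 4.8°C, giving -13.55°C.
Environment:
  From 1200 m to 1500 m (environment, lower layer): cools by 11 × 0.3 = 3.3°C, giving 2.5°C.
  From 1500 m to 3500 m (environment, upper layer): cools by 7.5 × 2 = 15°C, giving -12.5°C.
T_parcel − T_env = -13.55 − (-12.5) = -1.05°C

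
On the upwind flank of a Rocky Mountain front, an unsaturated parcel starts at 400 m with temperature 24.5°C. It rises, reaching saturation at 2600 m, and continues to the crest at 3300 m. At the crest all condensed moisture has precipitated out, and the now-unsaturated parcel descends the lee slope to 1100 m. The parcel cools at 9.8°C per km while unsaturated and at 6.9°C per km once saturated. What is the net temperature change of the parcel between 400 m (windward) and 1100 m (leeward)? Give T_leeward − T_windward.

From 400 m to 2600 m (dry): cools by 9.8 × 2.2 = 21.56°C, giving 2.94°C.
From 2600 m to 3300 m (saturated): cools by 6.9 × 0.7 = 4.83°C, giving -1.89°C.
From 3300 m to 1100 m (dry descent): warms by 9.8 × 2.2 = 21.56°C, giving 19.67°C.
Net change vs windward start: 19.67 − 24.5 = -4.83°C

-4.83°C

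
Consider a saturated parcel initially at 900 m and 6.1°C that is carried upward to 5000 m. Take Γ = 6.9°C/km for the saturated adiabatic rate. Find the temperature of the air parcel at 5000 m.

-22.19°C

900–5000 m, saturated adiabatic: Δz = 4.1 km ⇒ ΔT = -28.29°C; T = -22.19°C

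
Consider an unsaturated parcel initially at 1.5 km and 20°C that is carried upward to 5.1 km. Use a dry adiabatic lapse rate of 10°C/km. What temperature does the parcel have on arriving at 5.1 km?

1500 → 5100 m (dry adiabatic, 10°C/km): ΔT = -10 × 3.6 = -36°C → T = -16°C

-16°C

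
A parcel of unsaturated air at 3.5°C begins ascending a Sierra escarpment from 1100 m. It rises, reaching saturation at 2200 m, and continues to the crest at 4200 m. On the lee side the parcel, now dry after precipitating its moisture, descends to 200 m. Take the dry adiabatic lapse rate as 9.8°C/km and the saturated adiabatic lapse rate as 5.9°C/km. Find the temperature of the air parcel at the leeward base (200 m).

1100–2200 m, dry: Δz = 1.1 km ⇒ ΔT = -10.78°C; T = -7.28°C
2200–4200 m, saturated: Δz = 2 km ⇒ ΔT = -11.8°C; T = -19.08°C
4200–200 m, dry descent: Δz = 4 km ⇒ ΔT = +39.2°C; T = 20.12°C

20.12°C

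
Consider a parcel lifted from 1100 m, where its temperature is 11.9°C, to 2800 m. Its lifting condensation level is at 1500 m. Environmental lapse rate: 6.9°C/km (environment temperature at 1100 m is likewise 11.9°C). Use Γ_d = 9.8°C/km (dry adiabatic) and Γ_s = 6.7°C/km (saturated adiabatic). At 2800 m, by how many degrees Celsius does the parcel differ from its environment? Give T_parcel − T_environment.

-0.9°C (parcel cooler than environment)

Parcel:
  From 1100 m to 1500 m (dry): cools by 9.8 × 0.4 = 3.92°C, giving 7.98°C.
  From 1500 m to 2800 m (saturated): cools by 6.7 × 1.3 = 8.71°C, giving -0.73°C.
Environment:
  From 1100 m to 2800 m (environment): cools by 6.9 × 1.7 = 11.73°C, giving 0.17°C.
T_parcel − T_env = -0.73 − 0.17 = -0.9°C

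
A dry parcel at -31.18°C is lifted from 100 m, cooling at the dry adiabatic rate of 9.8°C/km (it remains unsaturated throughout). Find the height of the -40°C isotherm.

Height above start = (-31.18 − (-40)) / 9.8 = 0.9 km
Altitude = 100 m + 900 m = 1000 m

1000 m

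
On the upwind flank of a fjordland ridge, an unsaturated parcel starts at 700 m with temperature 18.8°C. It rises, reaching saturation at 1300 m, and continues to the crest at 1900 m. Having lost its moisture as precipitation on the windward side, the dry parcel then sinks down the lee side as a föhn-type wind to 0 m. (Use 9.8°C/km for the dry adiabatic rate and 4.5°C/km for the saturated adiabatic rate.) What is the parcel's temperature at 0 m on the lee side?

700–1300 m, dry: Δz = 0.6 km ⇒ ΔT = -5.88°C; T = 12.92°C
1300–1900 m, saturated: Δz = 0.6 km ⇒ ΔT = -2.7°C; T = 10.22°C
1900–0 m, dry descent: Δz = 1.9 km ⇒ ΔT = +18.62°C; T = 28.84°C

28.84°C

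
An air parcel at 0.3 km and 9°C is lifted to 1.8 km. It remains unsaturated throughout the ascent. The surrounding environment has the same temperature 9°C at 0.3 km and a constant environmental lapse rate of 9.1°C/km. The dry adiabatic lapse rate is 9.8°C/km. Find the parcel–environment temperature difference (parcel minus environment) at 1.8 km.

Parcel:
  300–1800 m, dry: Δz = 1.5 km ⇒ ΔT = -14.7°C; T = -5.7°C
Environment:
  300–1800 m, environment: Δz = 1.5 km ⇒ ΔT = -13.65°C; T = -4.65°C
T_parcel − T_env = -5.7 − (-4.65) = -1.05°C

-1.05°C (parcel cooler than environment)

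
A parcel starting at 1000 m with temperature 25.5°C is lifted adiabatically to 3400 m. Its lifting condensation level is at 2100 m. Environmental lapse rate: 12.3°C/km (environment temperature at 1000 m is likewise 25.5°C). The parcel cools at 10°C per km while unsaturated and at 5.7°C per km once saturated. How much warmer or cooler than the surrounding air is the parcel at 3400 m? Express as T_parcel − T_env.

+11.11°C (parcel warmer than environment)

Parcel:
  Dry to 2100 m: -10 × 1.1 km = -11°C, so T = 14.5°C.
  Saturated to 3400 m: -5.7 × 1.3 km = -7.41°C, so T = 7.09°C.
Environment:
  Environment to 3400 m: -12.3 × 2.4 km = -29.52°C, so T = -4.02°C.
T_parcel − T_env = 7.09 − (-4.02) = +11.11°C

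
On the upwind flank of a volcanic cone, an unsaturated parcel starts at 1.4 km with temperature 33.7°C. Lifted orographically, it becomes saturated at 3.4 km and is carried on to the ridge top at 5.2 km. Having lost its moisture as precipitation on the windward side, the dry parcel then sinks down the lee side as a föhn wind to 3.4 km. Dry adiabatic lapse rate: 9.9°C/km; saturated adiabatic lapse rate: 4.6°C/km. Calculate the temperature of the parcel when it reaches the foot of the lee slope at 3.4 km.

23.44°C

From 1400 m to 3400 m (dry): cools by 9.9 × 2 = 19.8°C, giving 13.9°C.
From 3400 m to 5200 m (saturated): cools by 4.6 × 1.8 = 8.28°C, giving 5.62°C.
From 5200 m to 3400 m (dry descent): warms by 9.9 × 1.8 = 17.82°C, giving 23.44°C.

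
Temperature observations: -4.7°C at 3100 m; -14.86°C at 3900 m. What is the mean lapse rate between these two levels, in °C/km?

12.7°C/km

Γ = −ΔT/Δz = (-4.7 − (-14.86)) / (3900 − 3100) m
  = 10.16°C / 0.8 km = 12.7°C/km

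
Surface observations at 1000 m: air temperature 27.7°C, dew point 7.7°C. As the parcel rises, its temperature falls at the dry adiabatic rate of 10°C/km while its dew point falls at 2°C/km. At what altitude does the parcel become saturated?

3500 m

T and T_d converge at 10 − 2 = 8°C per km
Height above start = (27.7 − 7.7) / 8 = 2.5 km
LCL altitude = 1000 m + 2500 m = 3500 m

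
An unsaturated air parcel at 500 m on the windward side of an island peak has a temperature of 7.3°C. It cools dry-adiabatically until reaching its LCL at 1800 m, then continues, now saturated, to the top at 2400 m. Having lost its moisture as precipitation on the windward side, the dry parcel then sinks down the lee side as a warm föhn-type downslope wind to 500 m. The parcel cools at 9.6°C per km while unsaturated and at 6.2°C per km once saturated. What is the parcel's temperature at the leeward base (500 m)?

9.34°C

500 → 1800 m (dry, 9.6°C/km): ΔT = -9.6 × 1.3 = -12.48°C → T = -5.18°C
1800 → 2400 m (saturated, 6.2°C/km): ΔT = -6.2 × 0.6 = -3.72°C → T = -8.9°C
2400 → 500 m (dry descent, 9.6°C/km): ΔT = +9.6 × 1.9 = +18.24°C → T = 9.34°C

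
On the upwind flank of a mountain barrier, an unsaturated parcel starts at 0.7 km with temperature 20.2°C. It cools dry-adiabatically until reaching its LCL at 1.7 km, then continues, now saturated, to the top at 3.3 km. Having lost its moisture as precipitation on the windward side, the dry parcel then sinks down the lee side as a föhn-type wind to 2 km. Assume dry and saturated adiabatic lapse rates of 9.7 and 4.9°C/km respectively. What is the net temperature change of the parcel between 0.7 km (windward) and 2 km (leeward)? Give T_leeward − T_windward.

-4.93°C

700 → 1700 m (dry, 9.7°C/km): ΔT = -9.7 × 1 = -9.7°C → T = 10.5°C
1700 → 3300 m (saturated, 4.9°C/km): ΔT = -4.9 × 1.6 = -7.84°C → T = 2.66°C
3300 → 2000 m (dry descent, 9.7°C/km): ΔT = +9.7 × 1.3 = +12.61°C → T = 15.27°C
Net change vs windward start: 15.27 − 20.2 = -4.93°C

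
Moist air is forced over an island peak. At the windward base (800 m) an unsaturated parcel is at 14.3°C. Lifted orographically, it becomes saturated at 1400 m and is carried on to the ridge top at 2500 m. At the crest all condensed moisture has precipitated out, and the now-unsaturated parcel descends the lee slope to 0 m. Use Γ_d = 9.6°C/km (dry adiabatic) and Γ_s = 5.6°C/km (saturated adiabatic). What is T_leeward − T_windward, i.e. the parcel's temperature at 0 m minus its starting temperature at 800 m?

+12.08°C

From 800 m to 1400 m (dry): cools by 9.6 × 0.6 = 5.76°C, giving 8.54°C.
From 1400 m to 2500 m (saturated): cools by 5.6 × 1.1 = 6.16°C, giving 2.38°C.
From 2500 m to 0 m (dry descent): warms by 9.6 × 2.5 = 24°C, giving 26.38°C.
Net change vs windward start: 26.38 − 14.3 = +12.08°C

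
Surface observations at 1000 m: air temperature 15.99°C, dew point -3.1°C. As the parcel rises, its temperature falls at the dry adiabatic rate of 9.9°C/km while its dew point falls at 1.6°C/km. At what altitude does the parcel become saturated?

T and T_d converge at 9.9 − 1.6 = 8.3°C per km
Height above start = (15.99 − (-3.1)) / 8.3 = 2.3 km
LCL altitude = 1000 m + 2300 m = 3300 m

3300 m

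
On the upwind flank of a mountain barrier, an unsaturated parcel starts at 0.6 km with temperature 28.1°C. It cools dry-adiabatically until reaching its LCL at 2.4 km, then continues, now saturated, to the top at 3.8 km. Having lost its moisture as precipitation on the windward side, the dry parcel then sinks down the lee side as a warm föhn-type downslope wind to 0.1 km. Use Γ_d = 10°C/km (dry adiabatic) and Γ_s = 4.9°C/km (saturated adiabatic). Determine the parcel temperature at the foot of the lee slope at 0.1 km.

600–2400 m, dry: Δz = 1.8 km ⇒ ΔT = -18°C; T = 10.1°C
2400–3800 m, saturated: Δz = 1.4 km ⇒ ΔT = -6.86°C; T = 3.24°C
3800–100 m, dry descent: Δz = 3.7 km ⇒ ΔT = +37°C; T = 40.24°C

40.24°C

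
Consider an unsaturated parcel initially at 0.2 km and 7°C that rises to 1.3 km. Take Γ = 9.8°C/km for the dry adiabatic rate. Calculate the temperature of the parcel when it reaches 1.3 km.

200 → 1300 m (dry adiabatic, 9.8°C/km): ΔT = -9.8 × 1.1 = -10.78°C → T = -3.78°C

-3.78°C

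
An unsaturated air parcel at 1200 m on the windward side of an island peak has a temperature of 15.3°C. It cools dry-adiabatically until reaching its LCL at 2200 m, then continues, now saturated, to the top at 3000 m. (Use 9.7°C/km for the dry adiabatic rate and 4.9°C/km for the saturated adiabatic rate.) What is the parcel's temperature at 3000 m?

1.68°C

Dry to 2200 m: -9.7 × 1 km = -9.7°C, so T = 5.6°C.
Saturated to 3000 m: -4.9 × 0.8 km = -3.92°C, so T = 1.68°C.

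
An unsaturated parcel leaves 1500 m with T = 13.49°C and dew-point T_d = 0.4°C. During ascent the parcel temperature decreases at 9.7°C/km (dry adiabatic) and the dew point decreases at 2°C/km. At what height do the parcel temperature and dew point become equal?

3200 m

T and T_d converge at 9.7 − 2 = 7.7°C per km
Height above start = (13.49 − 0.4) / 7.7 = 1.7 km
LCL altitude = 1500 m + 1700 m = 3200 m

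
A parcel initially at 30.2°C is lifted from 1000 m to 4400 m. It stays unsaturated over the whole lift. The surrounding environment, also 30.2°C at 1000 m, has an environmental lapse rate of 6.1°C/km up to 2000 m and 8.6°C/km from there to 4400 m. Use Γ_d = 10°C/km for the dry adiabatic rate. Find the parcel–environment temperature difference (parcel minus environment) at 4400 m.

Parcel:
  From 1000 m to 4400 m (dry): cools by 10 × 3.4 = 34°C, giving -3.8°C.
Environment:
  From 1000 m to 2000 m (environment, lower layer): cools by 6.1 × 1 = 6.1°C, giving 24.1°C.
  From 2000 m to 4400 m (environment, upper layer): cools by 8.6 × 2.4 = 20.64°C, giving 3.46°C.
T_parcel − T_env = -3.8 − 3.46 = -7.26°C

-7.26°C (parcel cooler than environment)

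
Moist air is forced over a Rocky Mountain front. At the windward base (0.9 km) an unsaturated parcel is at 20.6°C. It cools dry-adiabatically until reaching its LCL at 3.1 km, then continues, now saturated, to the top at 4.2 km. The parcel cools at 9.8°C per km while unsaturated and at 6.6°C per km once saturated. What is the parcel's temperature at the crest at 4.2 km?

-8.22°C

900–3100 m, dry: Δz = 2.2 km ⇒ ΔT = -21.56°C; T = -0.96°C
3100–4200 m, saturated: Δz = 1.1 km ⇒ ΔT = -7.26°C; T = -8.22°C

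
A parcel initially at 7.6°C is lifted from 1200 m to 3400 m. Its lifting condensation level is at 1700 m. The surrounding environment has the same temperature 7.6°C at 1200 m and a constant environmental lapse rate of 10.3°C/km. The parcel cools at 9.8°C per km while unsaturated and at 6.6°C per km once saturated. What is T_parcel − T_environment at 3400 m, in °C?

Parcel:
  1200–1700 m, dry: Δz = 0.5 km ⇒ ΔT = -4.9°C; T = 2.7°C
  1700–3400 m, saturated: Δz = 1.7 km ⇒ ΔT = -11.22°C; T = -8.52°C
Environment:
  1200–3400 m, environment: Δz = 2.2 km ⇒ ΔT = -22.66°C; T = -15.06°C
T_parcel − T_env = -8.52 − (-15.06) = +6.54°C

+6.54°C (parcel warmer than environment)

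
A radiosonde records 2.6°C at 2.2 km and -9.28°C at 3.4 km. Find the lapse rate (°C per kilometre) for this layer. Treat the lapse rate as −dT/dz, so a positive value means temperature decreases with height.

Γ = −ΔT/Δz = (2.6 − (-9.28)) / (3400 − 2200) m
  = 11.88°C / 1.2 km = 9.9°C/km

9.9°C/km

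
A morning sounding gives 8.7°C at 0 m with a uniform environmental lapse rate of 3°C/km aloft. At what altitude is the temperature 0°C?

2900 m

Height above start = (8.7 − 0) / 3 = 2.9 km
Altitude = 0 m + 2900 m = 2900 m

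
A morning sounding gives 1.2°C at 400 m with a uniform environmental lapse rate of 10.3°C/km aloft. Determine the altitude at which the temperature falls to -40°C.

4400 m

Height above start = (1.2 − (-40)) / 10.3 = 4 km
Altitude = 400 m + 4000 m = 4400 m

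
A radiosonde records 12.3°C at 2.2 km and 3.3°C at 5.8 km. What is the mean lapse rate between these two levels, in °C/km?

Γ = −ΔT/Δz = (12.3 − 3.3) / (5800 − 2200) m
  = 9°C / 3.6 km = 2.5°C/km

2.5°C/km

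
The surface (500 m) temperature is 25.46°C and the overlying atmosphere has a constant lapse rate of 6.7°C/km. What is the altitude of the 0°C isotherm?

4300 m

Height above start = (25.46 − 0) / 6.7 = 3.8 km
Altitude = 500 m + 3800 m = 4300 m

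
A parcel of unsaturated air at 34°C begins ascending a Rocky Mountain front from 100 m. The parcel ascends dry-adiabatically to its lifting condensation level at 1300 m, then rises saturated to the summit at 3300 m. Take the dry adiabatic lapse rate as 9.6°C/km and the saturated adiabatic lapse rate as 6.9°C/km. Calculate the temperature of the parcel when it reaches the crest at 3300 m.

8.68°C

100–1300 m, dry: Δz = 1.2 km ⇒ ΔT = -11.52°C; T = 22.48°C
1300–3300 m, saturated: Δz = 2 km ⇒ ΔT = -13.8°C; T = 8.68°C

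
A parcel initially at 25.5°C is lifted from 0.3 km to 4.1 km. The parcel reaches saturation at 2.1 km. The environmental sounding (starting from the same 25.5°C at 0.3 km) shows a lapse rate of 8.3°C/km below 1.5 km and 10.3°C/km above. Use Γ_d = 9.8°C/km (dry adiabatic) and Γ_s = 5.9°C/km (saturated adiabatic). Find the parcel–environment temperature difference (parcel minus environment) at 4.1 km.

+7.3°C (parcel warmer than environment)

Parcel:
  From 300 m to 2100 m (dry): cools by 9.8 × 1.8 = 17.64°C, giving 7.86°C.
  From 2100 m to 4100 m (saturated): cools by 5.9 × 2 = 11.8°C, giving -3.94°C.
Environment:
  From 300 m to 1500 m (environment, lower layer): cools by 8.3 × 1.2 = 9.96°C, giving 15.54°C.
  From 1500 m to 4100 m (environment, upper layer): cools by 10.3 × 2.6 = 26.78°C, giving -11.24°C.
T_parcel − T_env = -3.94 − (-11.24) = +7.3°C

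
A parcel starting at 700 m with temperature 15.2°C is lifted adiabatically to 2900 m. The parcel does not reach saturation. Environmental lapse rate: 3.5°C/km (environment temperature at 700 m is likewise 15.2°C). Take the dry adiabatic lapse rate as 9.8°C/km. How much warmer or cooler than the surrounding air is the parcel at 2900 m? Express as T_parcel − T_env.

Parcel:
  From 700 m to 2900 m (dry): cools by 9.8 × 2.2 = 21.56°C, giving -6.36°C.
Environment:
  From 700 m to 2900 m (environment): cools by 3.5 × 2.2 = 7.7°C, giving 7.5°C.
T_parcel − T_env = -6.36 − 7.5 = -13.86°C

-13.86°C (parcel cooler than environment)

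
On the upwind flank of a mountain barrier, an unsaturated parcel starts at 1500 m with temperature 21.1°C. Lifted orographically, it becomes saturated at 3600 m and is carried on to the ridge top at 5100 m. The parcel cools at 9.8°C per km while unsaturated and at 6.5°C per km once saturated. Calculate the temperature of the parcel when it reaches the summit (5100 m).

1500 → 3600 m (dry, 9.8°C/km): ΔT = -9.8 × 2.1 = -20.58°C → T = 0.52°C
3600 → 5100 m (saturated, 6.5°C/km): ΔT = -6.5 × 1.5 = -9.75°C → T = -9.23°C

-9.23°C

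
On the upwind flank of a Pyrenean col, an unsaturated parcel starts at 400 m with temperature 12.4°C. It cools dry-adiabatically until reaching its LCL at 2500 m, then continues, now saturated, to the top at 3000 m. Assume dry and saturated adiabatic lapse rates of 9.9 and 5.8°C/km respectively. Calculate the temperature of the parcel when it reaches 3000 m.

-11.29°C

From 400 m to 2500 m (dry): cools by 9.9 × 2.1 = 20.79°C, giving -8.39°C.
From 2500 m to 3000 m (saturated): cools by 5.8 × 0.5 = 2.9°C, giving -11.29°C.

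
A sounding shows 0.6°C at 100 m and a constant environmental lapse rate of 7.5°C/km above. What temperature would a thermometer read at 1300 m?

100 → 1300 m (environmental, 7.5°C/km): ΔT = -7.5 × 1.2 = -9°C → T = -8.4°C

-8.4°C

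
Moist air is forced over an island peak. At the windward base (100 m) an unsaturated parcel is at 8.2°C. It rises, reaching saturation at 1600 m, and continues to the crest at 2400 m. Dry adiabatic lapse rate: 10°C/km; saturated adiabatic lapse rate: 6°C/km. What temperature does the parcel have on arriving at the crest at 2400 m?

Dry to 1600 m: -10 × 1.5 km = -15°C, so T = -6.8°C.
Saturated to 2400 m: -6 × 0.8 km = -4.8°C, so T = -11.6°C.

-11.6°C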